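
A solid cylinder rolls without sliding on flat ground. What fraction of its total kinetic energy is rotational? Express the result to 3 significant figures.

fraction ≈ 0.333

With I = (1/2)MR², the ratio k = I/(MR²) is 0.5.
With ω = v/R, KE_trans = ½Mv² and KE_rot = ½Iω² = ½kMv², so KE_total = ½(1+k)Mv².
The rotational fraction is therefore k/(1+k) = 0.5/1.5 ≈ 0.333.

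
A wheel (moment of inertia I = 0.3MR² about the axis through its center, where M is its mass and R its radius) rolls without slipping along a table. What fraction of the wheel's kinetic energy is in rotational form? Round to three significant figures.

fraction ≈ 0.231

The moment of inertia is 0.3MR², giving k ≡ I/(MR²) = 0.3.
With ω = v/R, KE_trans = ½Mv² and KE_rot = ½Iω² = ½kMv², so KE_total = ½(1+k)Mv².
The rotational fraction is therefore k/(1+k) = 0.3/1.3 ≈ 0.231.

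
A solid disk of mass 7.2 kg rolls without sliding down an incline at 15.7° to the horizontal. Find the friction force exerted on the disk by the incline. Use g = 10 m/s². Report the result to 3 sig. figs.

f ≈ 6.49 N

Here I = (1/2)MR², so the shape factor k = I/(MR²) = 0.5.
Translational: Mg sinθ − f = Ma. Rotational about the CM: fR = Iα = kMRa, so f = kMa.
Combining, a = g sinθ/(1+k) and f = kMa = kMg sinθ/(1+k).
f = 0.5 × 7.2 × 10 × sin15.7° / 1.5 ≈ 6.49 N.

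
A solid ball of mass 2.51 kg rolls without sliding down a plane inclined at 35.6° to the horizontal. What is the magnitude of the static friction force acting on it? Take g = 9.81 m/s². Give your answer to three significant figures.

f ≈ 4.10 N

With I = (2/5)MR², the ratio k = I/(MR²) is 0.4.
Along the incline Mg sinθ − f = Ma, and torque about the center fR = Iα = kMR²(a/R) gives f = kMa.
Combining, a = g sinθ/(1+k) and f = kMa = kMg sinθ/(1+k).
f = 0.4 × 2.51 × 9.81 × sin35.6° / 1.4 ≈ 4.10 N.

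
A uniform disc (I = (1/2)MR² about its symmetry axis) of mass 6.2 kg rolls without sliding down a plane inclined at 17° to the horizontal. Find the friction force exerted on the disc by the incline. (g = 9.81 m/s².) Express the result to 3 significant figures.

The moment of inertia is (1/2)MR², giving k ≡ I/(MR²) = 0.5.
Along the incline Mg sinθ − f = Ma, and torque about the center fR = Iα = kMR²(a/R) gives f = kMa.
Combining, a = g sinθ/(1+k) and f = kMa = kMg sinθ/(1+k).
f = 0.5 × 6.2 × 9.81 × sin17° / 1.5 ≈ 5.93 N.

f ≈ 5.93 N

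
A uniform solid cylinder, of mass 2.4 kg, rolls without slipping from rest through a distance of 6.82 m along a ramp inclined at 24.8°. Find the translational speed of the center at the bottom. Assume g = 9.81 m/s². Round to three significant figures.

v ≈ 6.12 m/s

The moment of inertia is (1/2)MR², giving k ≡ I/(MR²) = 0.5.
Rolling without slipping gives ω = v/R, so the total kinetic energy is ½Mv² + ½Iω² = ½(1+k)Mv² = (3/4)Mv².
The vertical drop is h = L sinθ = 6.82 × sin24.8° = 2.861 m.
Energy conservation: Mgh = (3/4)Mv², so v = √(2gh/(1+k)) = √(2 × 9.81 × 2.861 / 1.5) ≈ 6.12 m/s.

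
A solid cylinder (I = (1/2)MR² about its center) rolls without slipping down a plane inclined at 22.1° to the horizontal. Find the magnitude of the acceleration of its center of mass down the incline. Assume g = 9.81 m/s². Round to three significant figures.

a ≈ 2.46 m/s²

Here I = (1/2)MR², so the shape factor k = I/(MR²) = 0.5.
Translational: Mg sinθ − f = Ma. Rotational about the CM: fR = Iα = kMRa, so f = kMa.
Eliminating f: Mg sinθ = (1+k)Ma, so a = g sinθ/(1+k) = 9.81 × sin22.1° / 1.5 ≈ 2.46 m/s².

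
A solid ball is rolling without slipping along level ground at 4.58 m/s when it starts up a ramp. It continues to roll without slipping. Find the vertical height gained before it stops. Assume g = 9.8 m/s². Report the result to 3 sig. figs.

h ≈ 1.50 m

The moment of inertia is (2/5)MR², giving k ≡ I/(MR²) = 0.4.
Rolling without slipping gives ω = v/R, so the total kinetic energy is ½Mv² + ½Iω² = ½(1+k)Mv² = (7/10)Mv².
All of this converts to potential energy at the highest point: (7/10)Mv₀² = Mgh.
Thus h = (1+k)v₀²/(2g) = 1.4 × 4.58² / (2 × 9.8) ≈ 1.50 m.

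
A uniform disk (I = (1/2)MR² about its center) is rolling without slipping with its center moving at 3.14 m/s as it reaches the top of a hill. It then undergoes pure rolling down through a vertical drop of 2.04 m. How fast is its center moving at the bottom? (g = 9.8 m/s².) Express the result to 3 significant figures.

For this body I = (1/2)MR², i.e. k = I/(MR²) = 0.5.
The rolling condition ω = v/R makes the rotational term ½I(v/R)² = ½kMv², so KE_total = ½(1+k)Mv² = (3/4)Mv².
Conserving energy between top and bottom: (3/4)Mv² = (3/4)Mv₀² + Mgh, hence v² = v₀² + 2gh/(1+k).
v = √(3.14² + 2×9.8×2.04/1.5) = √36.52 ≈ 6.04 m/s.

v ≈ 6.04 m/s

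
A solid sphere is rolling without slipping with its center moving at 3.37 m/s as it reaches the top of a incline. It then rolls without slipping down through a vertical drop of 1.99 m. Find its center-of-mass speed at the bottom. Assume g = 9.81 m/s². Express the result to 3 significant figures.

Here I = (2/5)MR², so the shape factor k = I/(MR²) = 0.4.
Rolling without slipping gives ω = v/R, so the total kinetic energy is ½Mv² + ½Iω² = ½(1+k)Mv² = (7/10)Mv².
Energy conservation: (7/10)Mv₀² + Mgh = (7/10)Mv², so v² = v₀² + 2gh/(1+k).
v = √(3.37² + 2×9.81×1.99/1.4) = √39.25 ≈ 6.26 m/s.

v ≈ 6.26 m/s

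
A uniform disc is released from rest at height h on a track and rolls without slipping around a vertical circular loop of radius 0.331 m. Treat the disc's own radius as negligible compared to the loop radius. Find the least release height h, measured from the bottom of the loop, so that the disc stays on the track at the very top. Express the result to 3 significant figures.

h_min ≈ 0.910 m

For this body I = (1/2)MR², i.e. k = I/(MR²) = 0.5.
At the top of the loop, the minimum-contact condition is Mg = Mv_top²/r, so v_top² = gr.
With ω = v/R, the kinetic energy at speed v is ½(1+k)Mv² = (3/4)Mv².
Energy conservation from release (height h) to the top (height 2r): Mgh = Mg(2r) + (3/4)M·gr.
Thus h_min = 2r + (1+k)r/2 = r(2 + 1.5/2) = 0.331 × 2.75 ≈ 0.910 m.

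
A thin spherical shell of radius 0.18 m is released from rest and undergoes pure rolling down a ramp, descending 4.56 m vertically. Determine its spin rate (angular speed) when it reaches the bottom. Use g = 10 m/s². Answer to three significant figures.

ω ≈ 41.1 rad/s

The moment of inertia is (2/3)MR², giving k ≡ I/(MR²) = 2/3.
The rolling condition ω = v/R makes the rotational term ½I(v/R)² = ½kMv², so KE_total = ½(1+k)Mv² = (5/6)Mv².
Energy conservation Mgh = ½(1+k)Mv² gives v = √(2gh/(1+k)) = √(2 × 10 × 4.56 / 1.667) = 7.397 m/s.
The angular speed follows from ω = v/R = 7.397/0.18 ≈ 41.1 rad/s.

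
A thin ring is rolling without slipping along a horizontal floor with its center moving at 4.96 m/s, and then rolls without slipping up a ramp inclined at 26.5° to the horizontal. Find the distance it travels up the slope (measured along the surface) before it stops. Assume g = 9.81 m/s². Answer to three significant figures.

Here I = MR², so the shape factor k = I/(MR²) = 1.
Since it rolls without slipping, ω = v/R and KE = ½Mv² + ½Iω² = ½(1+k)Mv² = Mv².
Setting this equal to Mgh gives the vertical rise h = (1+k)v₀²/(2g) = 2×4.96²/(2×9.81) = 2.508 m.
Along the incline, d = h/sinθ = 2.508/sin26.5° ≈ 5.62 m.

d ≈ 5.62 m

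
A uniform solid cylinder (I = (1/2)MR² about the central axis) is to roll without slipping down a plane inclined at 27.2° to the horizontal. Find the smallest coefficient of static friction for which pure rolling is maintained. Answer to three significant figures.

With I = (1/2)MR², the ratio k = I/(MR²) is 0.5.
Along the incline Mg sinθ − f = Ma, and torque about the center fR = Iα = kMR²(a/R) gives f = kMa.
These give a = g sinθ/(1+k) and the required friction f = kMg sinθ/(1+k).
With N = Mg cosθ, the no-slip condition f ≤ μN gives μ_min = f/N = k tanθ/(1+k).
μ_min = 0.5 × tan27.2° / 1.5 ≈ 0.171.

μ_min ≈ 0.171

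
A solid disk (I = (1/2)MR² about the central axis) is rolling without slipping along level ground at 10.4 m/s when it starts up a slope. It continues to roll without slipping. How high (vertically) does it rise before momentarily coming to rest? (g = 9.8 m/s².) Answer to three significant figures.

The moment of inertia is (1/2)MR², giving k ≡ I/(MR²) = 0.5.
Rolling without slipping gives ω = v/R, so the total kinetic energy is ½Mv² + ½Iω² = ½(1+k)Mv² = (3/4)Mv².
All of this converts to potential energy at the highest point: (3/4)Mv₀² = Mgh.
Thus h = (1+k)v₀²/(2g) = 1.5 × 10.4² / (2 × 9.8) ≈ 8.28 m.

h ≈ 8.28 m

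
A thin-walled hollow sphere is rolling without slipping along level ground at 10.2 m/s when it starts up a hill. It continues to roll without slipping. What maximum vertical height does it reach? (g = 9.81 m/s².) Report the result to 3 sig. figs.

h ≈ 8.84 m

The moment of inertia is (2/3)MR², giving k ≡ I/(MR²) = 2/3.
Since it rolls without slipping, ω = v/R and KE = ½Mv² + ½Iω² = ½(1+k)Mv² = (5/6)Mv².
All of this converts to potential energy at the highest point: (5/6)Mv₀² = Mgh.
Thus h = (1+k)v₀²/(2g) = 1.667 × 10.2² / (2 × 9.81) ≈ 8.84 m.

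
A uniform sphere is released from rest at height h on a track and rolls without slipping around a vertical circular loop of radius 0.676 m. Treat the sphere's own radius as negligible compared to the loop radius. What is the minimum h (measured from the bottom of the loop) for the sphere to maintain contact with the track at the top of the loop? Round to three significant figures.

With I = (2/5)MR², the ratio k = I/(MR²) is 0.4.
At the top of the loop, the minimum-contact condition is Mg = Mv_top²/r, so v_top² = gr.
With ω = v/R, the kinetic energy at speed v is ½(1+k)Mv² = (7/10)Mv².
Energy conservation from release (height h) to the top (height 2r): Mgh = Mg(2r) + (7/10)M·gr.
Thus h_min = 2r + (1+k)r/2 = r(2 + 1.4/2) = 0.676 × 2.7 ≈ 1.83 m.

h_min ≈ 1.83 m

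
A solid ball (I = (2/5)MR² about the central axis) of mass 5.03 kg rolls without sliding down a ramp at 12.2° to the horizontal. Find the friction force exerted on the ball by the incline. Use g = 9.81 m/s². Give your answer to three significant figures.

f ≈ 2.98 N

With I = (2/5)MR², the ratio k = I/(MR²) is 0.4.
Newton's second law down the slope: Mg sinθ − f = Ma. The torque equation fR = Iα (with α = a/R) gives f = kMa.
Combining, a = g sinθ/(1+k) and f = kMa = kMg sinθ/(1+k).
f = 0.4 × 5.03 × 9.81 × sin12.2° / 1.4 ≈ 2.98 N.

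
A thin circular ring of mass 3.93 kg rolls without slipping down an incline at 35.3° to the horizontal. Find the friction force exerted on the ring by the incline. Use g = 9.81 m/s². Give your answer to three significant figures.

For this body I = MR², i.e. k = I/(MR²) = 1.
Along the incline Mg sinθ − f = Ma, and torque about the center fR = Iα = kMR²(a/R) gives f = kMa.
Combining, a = g sinθ/(1+k) and f = kMa = kMg sinθ/(1+k).
f = 1 × 3.93 × 9.81 × sin35.3° / 2 ≈ 11.1 N.

f ≈ 11.1 N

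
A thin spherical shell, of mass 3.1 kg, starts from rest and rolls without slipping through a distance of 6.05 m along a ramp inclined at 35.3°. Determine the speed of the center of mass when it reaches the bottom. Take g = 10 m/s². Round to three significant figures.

For this body I = (2/3)MR², i.e. k = I/(MR²) = 2/3.
Since it rolls without slipping, ω = v/R and KE = ½Mv² + ½Iω² = ½(1+k)Mv² = (5/6)Mv².
The vertical drop is h = L sinθ = 6.05 × sin35.3° = 3.496 m.
Energy conservation: Mgh = (5/6)Mv², so v = √(2gh/(1+k)) = √(2 × 10 × 3.496 / 1.667) ≈ 6.48 m/s.

v ≈ 6.48 m/s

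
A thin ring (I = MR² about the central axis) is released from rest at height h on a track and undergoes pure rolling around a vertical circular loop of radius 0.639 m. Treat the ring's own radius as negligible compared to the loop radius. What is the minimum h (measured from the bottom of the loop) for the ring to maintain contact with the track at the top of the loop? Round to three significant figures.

h_min ≈ 1.92 m

With I = MR², the ratio k = I/(MR²) is 1.
At the top, contact is just lost when gravity alone supplies the centripetal force: Mg = Mv_top²/r, i.e. v_top² = gr.
With ω = v/R, the kinetic energy at speed v is ½(1+k)Mv² = Mv².
Energy conservation from release (height h) to the top (height 2r): Mgh = Mg(2r) + M·gr.
Thus h_min = 2r + (1+k)r/2 = r(2 + 2/2) = 0.639 × 3 ≈ 1.92 m.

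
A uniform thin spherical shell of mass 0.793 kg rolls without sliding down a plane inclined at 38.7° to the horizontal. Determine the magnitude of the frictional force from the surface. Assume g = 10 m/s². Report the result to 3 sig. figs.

For this body I = (2/3)MR², i.e. k = I/(MR²) = 2/3.
Translational: Mg sinθ − f = Ma. Rotational about the CM: fR = Iα = kMRa, so f = kMa.
Combining, a = g sinθ/(1+k) and f = kMa = kMg sinθ/(1+k).
f = (2/3) × 0.793 × 10 × sin38.7° / 1.667 ≈ 1.98 N.

f ≈ 1.98 N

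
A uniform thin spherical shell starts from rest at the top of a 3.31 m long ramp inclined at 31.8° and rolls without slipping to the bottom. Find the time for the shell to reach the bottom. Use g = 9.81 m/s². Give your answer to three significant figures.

For this body I = (2/3)MR², i.e. k = I/(MR²) = 2/3.
Newton's second law down the slope: Mg sinθ − f = Ma. The torque equation fR = Iα (with α = a/R) gives f = kMa.
Hence a = g sinθ/(1+k) = 9.81×sin31.8°/1.667 = 3.102 m/s².
Starting from rest, L = ½at², so t = √(2L/a) = √(2×3.31/3.102) ≈ 1.46 s.

t ≈ 1.46 s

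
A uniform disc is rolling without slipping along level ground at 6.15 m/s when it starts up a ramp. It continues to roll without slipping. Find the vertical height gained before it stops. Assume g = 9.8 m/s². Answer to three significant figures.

For this body I = (1/2)MR², i.e. k = I/(MR²) = 0.5.
The rolling condition ω = v/R makes the rotational term ½I(v/R)² = ½kMv², so KE_total = ½(1+k)Mv² = (3/4)Mv².
All of this converts to potential energy at the highest point: (3/4)Mv₀² = Mgh.
Thus h = (1+k)v₀²/(2g) = 1.5 × 6.15² / (2 × 9.8) ≈ 2.89 m.

h ≈ 2.89 m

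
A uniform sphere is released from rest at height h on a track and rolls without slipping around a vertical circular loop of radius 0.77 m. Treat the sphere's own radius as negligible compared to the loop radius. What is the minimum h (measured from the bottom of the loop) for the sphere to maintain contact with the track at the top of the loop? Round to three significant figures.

For this body I = (2/5)MR², i.e. k = I/(MR²) = 0.4.
At the top of the loop, the minimum-contact condition is Mg = Mv_top²/r, so v_top² = gr.
With ω = v/R, the kinetic energy at speed v is ½(1+k)Mv² = (7/10)Mv².
Energy conservation from release (height h) to the top (height 2r): Mgh = Mg(2r) + (7/10)M·gr.
Thus h_min = 2r + (1+k)r/2 = r(2 + 1.4/2) = 0.77 × 2.7 ≈ 2.08 m.

h_min ≈ 2.08 m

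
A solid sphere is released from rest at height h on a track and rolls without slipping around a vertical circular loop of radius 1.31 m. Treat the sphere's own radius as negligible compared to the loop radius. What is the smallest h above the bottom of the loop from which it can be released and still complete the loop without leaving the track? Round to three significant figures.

h_min ≈ 3.54 m

With I = (2/5)MR², the ratio k = I/(MR²) is 0.4.
At the top of the loop, the minimum-contact condition is Mg = Mv_top²/r, so v_top² = gr.
With ω = v/R, the kinetic energy at speed v is ½(1+k)Mv² = (7/10)Mv².
Energy conservation from release (height h) to the top (height 2r): Mgh = Mg(2r) + (7/10)M·gr.
Thus h_min = 2r + (1+k)r/2 = r(2 + 1.4/2) = 1.31 × 2.7 ≈ 3.54 m.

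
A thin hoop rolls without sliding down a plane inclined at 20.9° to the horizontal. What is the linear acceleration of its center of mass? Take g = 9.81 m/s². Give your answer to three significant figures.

a ≈ 1.75 m/s²

Here I = MR², so the shape factor k = I/(MR²) = 1.
Translational: Mg sinθ − f = Ma. Rotational about the CM: fR = Iα = kMRa, so f = kMa.
Eliminating f: Mg sinθ = (1+k)Ma, so a = g sinθ/(1+k) = 9.81 × sin20.9° / 2 ≈ 1.75 m/s².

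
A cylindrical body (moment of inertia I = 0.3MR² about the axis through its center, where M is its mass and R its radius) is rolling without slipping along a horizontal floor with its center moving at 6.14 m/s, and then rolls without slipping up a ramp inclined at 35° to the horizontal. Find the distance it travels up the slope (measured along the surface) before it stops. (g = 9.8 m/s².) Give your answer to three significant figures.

For this body I = 0.3MR², i.e. k = I/(MR²) = 0.3.
The rolling condition ω = v/R makes the rotational term ½I(v/R)² = ½kMv², so KE_total = ½(1+k)Mv² = (13/20)Mv².
Setting this equal to Mgh gives the vertical rise h = (1+k)v₀²/(2g) = 1.3×6.14²/(2×9.8) = 2.5 m.
Along the incline, d = h/sinθ = 2.5/sin35° ≈ 4.36 m.

d ≈ 4.36 m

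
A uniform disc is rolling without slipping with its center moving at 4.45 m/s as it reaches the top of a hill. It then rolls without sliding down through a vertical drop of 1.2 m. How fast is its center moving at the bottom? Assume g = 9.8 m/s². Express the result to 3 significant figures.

Here I = (1/2)MR², so the shape factor k = I/(MR²) = 0.5.
Since it rolls without slipping, ω = v/R and KE = ½Mv² + ½Iω² = ½(1+k)Mv² = (3/4)Mv².
Energy conservation: (3/4)Mv₀² + Mgh = (3/4)Mv², so v² = v₀² + 2gh/(1+k).
v = √(4.45² + 2×9.8×1.2/1.5) = √35.48 ≈ 5.96 m/s.

v ≈ 5.96 m/s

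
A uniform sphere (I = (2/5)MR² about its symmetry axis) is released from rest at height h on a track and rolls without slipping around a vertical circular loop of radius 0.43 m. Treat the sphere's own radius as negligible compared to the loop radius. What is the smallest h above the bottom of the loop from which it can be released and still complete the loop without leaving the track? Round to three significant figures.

h_min ≈ 1.16 m

With I = (2/5)MR², the ratio k = I/(MR²) is 0.4.
At the top of the loop, the minimum-contact condition is Mg = Mv_top²/r, so v_top² = gr.
With ω = v/R, the kinetic energy at speed v is ½(1+k)Mv² = (7/10)Mv².
Energy conservation from release (height h) to the top (height 2r): Mgh = Mg(2r) + (7/10)M·gr.
Thus h_min = 2r + (1+k)r/2 = r(2 + 1.4/2) = 0.43 × 2.7 ≈ 1.16 m.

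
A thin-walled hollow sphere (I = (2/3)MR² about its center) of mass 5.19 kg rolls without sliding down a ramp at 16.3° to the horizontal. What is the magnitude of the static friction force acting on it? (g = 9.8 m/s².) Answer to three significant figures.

The moment of inertia is (2/3)MR², giving k ≡ I/(MR²) = 2/3.
Translational: Mg sinθ − f = Ma. Rotational about the CM: fR = Iα = kMRa, so f = kMa.
Combining, a = g sinθ/(1+k) and f = kMa = kMg sinθ/(1+k).
f = (2/3) × 5.19 × 9.8 × sin16.3° / 1.667 ≈ 5.71 N.

f ≈ 5.71 N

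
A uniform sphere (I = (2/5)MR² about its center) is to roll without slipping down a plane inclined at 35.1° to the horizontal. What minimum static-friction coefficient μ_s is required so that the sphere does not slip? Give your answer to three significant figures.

μ_min ≈ 0.201

The moment of inertia is (2/5)MR², giving k ≡ I/(MR²) = 0.4.
Along the incline Mg sinθ − f = Ma, and torque about the center fR = Iα = kMR²(a/R) gives f = kMa.
These give a = g sinθ/(1+k) and the required friction f = kMg sinθ/(1+k).
With N = Mg cosθ, the no-slip condition f ≤ μN gives μ_min = f/N = k tanθ/(1+k).
μ_min = 0.4 × tan35.1° / 1.4 ≈ 0.201.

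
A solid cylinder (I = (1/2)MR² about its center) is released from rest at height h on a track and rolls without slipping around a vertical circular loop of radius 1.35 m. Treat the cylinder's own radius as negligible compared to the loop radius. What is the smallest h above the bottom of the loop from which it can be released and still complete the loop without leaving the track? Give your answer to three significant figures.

With I = (1/2)MR², the ratio k = I/(MR²) is 0.5.
At the top, contact is just lost when gravity alone supplies the centripetal force: Mg = Mv_top²/r, i.e. v_top² = gr.
With ω = v/R, the kinetic energy at speed v is ½(1+k)Mv² = (3/4)Mv².
Energy conservation from release (height h) to the top (height 2r): Mgh = Mg(2r) + (3/4)M·gr.
Thus h_min = 2r + (1+k)r/2 = r(2 + 1.5/2) = 1.35 × 2.75 ≈ 3.71 m.

h_min ≈ 3.71 m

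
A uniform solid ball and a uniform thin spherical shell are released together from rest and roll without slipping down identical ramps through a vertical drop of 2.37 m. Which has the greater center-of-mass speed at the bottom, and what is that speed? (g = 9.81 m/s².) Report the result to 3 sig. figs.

the uniform solid ball, at v ≈ 5.76 m/s

For rolling without slipping, Mgh = ½(1+k)Mv² where k = I/(MR²), so v = √(2gh/(1+k)).
Uniform solid ball: k = 0.4, giving v = √(2×9.81×2.37/1.4) = 5.763 m/s.
Uniform thin spherical shell: k = 2/3, giving v = √(2×9.81×2.37/1.667) = 5.282 m/s.
The smaller k wins: the uniform solid ball, at ≈ 5.76 m/s.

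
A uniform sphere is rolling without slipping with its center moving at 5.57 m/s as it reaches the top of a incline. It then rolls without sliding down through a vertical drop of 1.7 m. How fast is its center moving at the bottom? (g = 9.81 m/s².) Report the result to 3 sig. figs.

v ≈ 7.41 m/s

With I = (2/5)MR², the ratio k = I/(MR²) is 0.4.
Pure rolling means v = ωR; then KE = ½Mv² + ½I(v/R)² = ½(1+k)Mv² = (7/10)Mv².
Conserving energy between top and bottom: (7/10)Mv² = (7/10)Mv₀² + Mgh, hence v² = v₀² + 2gh/(1+k).
v = √(5.57² + 2×9.81×1.7/1.4) = √54.85 ≈ 7.41 m/s.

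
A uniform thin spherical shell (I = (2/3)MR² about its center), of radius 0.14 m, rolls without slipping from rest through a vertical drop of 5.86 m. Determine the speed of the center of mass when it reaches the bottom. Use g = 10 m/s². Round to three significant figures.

Here I = (2/3)MR², so the shape factor k = I/(MR²) = 2/3.
Pure rolling means v = ωR; then KE = ½Mv² + ½I(v/R)² = ½(1+k)Mv² = (5/6)Mv².
Setting Mgh = (5/6)Mv² gives v = √(2gh/(1+k)) = √(2·10·5.86/1.667) ≈ 8.39 m/s.

v ≈ 8.39 m/s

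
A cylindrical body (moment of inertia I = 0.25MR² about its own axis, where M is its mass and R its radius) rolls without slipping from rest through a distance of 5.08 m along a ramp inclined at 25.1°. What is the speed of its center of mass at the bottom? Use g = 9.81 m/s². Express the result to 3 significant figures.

With I = 0.25MR², the ratio k = I/(MR²) is 0.25.
Pure rolling means v = ωR; then KE = ½Mv² + ½I(v/R)² = ½(1+k)Mv² = (5/8)Mv².
The vertical drop is h = L sinθ = 5.08 × sin25.1° = 2.155 m.
Energy conservation: Mgh = (5/8)Mv², so v = √(2gh/(1+k)) = √(2 × 9.81 × 2.155 / 1.25) ≈ 5.82 m/s.

v ≈ 5.82 m/s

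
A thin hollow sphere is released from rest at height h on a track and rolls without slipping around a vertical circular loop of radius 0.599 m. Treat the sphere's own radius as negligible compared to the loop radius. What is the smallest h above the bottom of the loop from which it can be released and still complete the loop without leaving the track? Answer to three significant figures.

h_min ≈ 1.70 m

Here I = (2/3)MR², so the shape factor k = I/(MR²) = 2/3.
At the top of the loop, the minimum-contact condition is Mg = Mv_top²/r, so v_top² = gr.
With ω = v/R, the kinetic energy at speed v is ½(1+k)Mv² = (5/6)Mv².
Energy conservation from release (height h) to the top (height 2r): Mgh = Mg(2r) + (5/6)M·gr.
Thus h_min = 2r + (1+k)r/2 = r(2 + 1.667/2) = 0.599 × 2.833 ≈ 1.70 m.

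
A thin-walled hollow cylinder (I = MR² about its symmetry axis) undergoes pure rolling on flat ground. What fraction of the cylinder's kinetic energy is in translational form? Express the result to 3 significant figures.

Here I = MR², so the shape factor k = I/(MR²) = 1.
Since ω = v/R, the translational part is ½Mv² and the rotational part is ½I(v/R)² = ½kMv²; the total is ½(1+k)Mv².
The translational fraction is therefore 1/(1+k) = 1/2 ≈ 0.500.

fraction ≈ 0.500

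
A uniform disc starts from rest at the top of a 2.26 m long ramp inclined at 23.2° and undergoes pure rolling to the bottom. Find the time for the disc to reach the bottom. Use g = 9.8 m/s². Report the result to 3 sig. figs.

t ≈ 1.33 s

With I = (1/2)MR², the ratio k = I/(MR²) is 0.5.
Along the incline Mg sinθ − f = Ma, and torque about the center fR = Iα = kMR²(a/R) gives f = kMa.
Hence a = g sinθ/(1+k) = 9.8×sin23.2°/1.5 = 2.574 m/s².
With constant a from rest, t = √(2L/a) = √(2·2.26/2.574) ≈ 1.33 s.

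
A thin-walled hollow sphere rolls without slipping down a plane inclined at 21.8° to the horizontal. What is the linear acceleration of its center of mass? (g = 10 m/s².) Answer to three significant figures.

The moment of inertia is (2/3)MR², giving k ≡ I/(MR²) = 2/3.
Along the incline Mg sinθ − f = Ma, and torque about the center fR = Iα = kMR²(a/R) gives f = kMa.
Eliminating f: Mg sinθ = (1+k)Ma, so a = g sinθ/(1+k) = 10 × sin21.8° / 1.667 ≈ 2.23 m/s².

a ≈ 2.23 m/s²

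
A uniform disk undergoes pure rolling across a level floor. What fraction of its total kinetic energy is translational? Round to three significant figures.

For this body I = (1/2)MR², i.e. k = I/(MR²) = 0.5.
Since ω = v/R, the translational part is ½Mv² and the rotational part is ½I(v/R)² = ½kMv²; the total is ½(1+k)Mv².
The translational fraction is therefore 1/(1+k) = 1/1.5 ≈ 0.667.

fraction ≈ 0.667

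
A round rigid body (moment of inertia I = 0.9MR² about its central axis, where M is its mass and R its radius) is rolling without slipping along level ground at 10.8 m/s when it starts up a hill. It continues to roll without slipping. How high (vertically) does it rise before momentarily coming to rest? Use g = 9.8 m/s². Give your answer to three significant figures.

With I = 0.9MR², the ratio k = I/(MR²) is 0.9.
Rolling without slipping gives ω = v/R, so the total kinetic energy is ½Mv² + ½Iω² = ½(1+k)Mv² = (19/20)Mv².
At the top the kinetic energy is zero, so (19/20)Mv₀² = Mgh.
Thus h = (1+k)v₀²/(2g) = 1.9 × 10.8² / (2 × 9.8) ≈ 11.3 m.

h ≈ 11.3 m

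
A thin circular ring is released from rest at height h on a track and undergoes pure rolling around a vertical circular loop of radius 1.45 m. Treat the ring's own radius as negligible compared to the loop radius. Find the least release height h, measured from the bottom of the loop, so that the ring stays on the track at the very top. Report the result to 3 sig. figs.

Here I = MR², so the shape factor k = I/(MR²) = 1.
At the top of the loop, the minimum-contact condition is Mg = Mv_top²/r, so v_top² = gr.
With ω = v/R, the kinetic energy at speed v is ½(1+k)Mv² = Mv².
Energy conservation from release (height h) to the top (height 2r): Mgh = Mg(2r) + M·gr.
Thus h_min = 2r + (1+k)r/2 = r(2 + 2/2) = 1.45 × 3 ≈ 4.35 m.

h_min ≈ 4.35 m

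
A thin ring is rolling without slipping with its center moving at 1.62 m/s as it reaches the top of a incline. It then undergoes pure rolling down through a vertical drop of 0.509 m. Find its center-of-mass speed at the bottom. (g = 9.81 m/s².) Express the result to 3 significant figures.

Here I = MR², so the shape factor k = I/(MR²) = 1.
Pure rolling means v = ωR; then KE = ½Mv² + ½I(v/R)² = ½(1+k)Mv² = Mv².
Energy conservation: Mv₀² + Mgh = Mv², so v² = v₀² + 2gh/(1+k).
v = √(1.62² + 2×9.81×0.509/2) = √7.618 ≈ 2.76 m/s.

v ≈ 2.76 m/s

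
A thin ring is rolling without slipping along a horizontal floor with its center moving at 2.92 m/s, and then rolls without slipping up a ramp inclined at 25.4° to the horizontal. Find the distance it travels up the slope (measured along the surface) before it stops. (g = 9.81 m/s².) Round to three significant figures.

The moment of inertia is MR², giving k ≡ I/(MR²) = 1.
Rolling without slipping gives ω = v/R, so the total kinetic energy is ½Mv² + ½Iω² = ½(1+k)Mv² = Mv².
Setting this equal to Mgh gives the vertical rise h = (1+k)v₀²/(2g) = 2×2.92²/(2×9.81) = 0.8692 m.
The distance along the slope is d = h/sinθ = 0.8692/sin25.4° ≈ 2.03 m.

d ≈ 2.03 m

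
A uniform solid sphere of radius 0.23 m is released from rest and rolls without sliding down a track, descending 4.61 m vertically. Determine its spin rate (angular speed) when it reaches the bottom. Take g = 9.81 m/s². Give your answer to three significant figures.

Here I = (2/5)MR², so the shape factor k = I/(MR²) = 0.4.
Rolling without slipping gives ω = v/R, so the total kinetic energy is ½Mv² + ½Iω² = ½(1+k)Mv² = (7/10)Mv².
Energy conservation Mgh = ½(1+k)Mv² gives v = √(2gh/(1+k)) = √(2 × 9.81 × 4.61 / 1.4) = 8.038 m/s.
The angular speed follows from ω = v/R = 8.038/0.23 ≈ 34.9 rad/s.

ω ≈ 34.9 rad/s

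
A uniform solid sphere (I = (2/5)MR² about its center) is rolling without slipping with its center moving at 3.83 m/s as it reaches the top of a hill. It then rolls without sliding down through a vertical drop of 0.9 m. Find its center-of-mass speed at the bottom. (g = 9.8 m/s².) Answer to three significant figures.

v ≈ 5.22 m/s

With I = (2/5)MR², the ratio k = I/(MR²) is 0.4.
The rolling condition ω = v/R makes the rotational term ½I(v/R)² = ½kMv², so KE_total = ½(1+k)Mv² = (7/10)Mv².
Energy conservation: (7/10)Mv₀² + Mgh = (7/10)Mv², so v² = v₀² + 2gh/(1+k).
v = √(3.83² + 2×9.8×0.9/1.4) = √27.27 ≈ 5.22 m/s.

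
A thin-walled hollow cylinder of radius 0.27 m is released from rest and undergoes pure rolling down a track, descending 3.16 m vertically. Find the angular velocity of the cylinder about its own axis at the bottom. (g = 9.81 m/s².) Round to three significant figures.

With I = MR², the ratio k = I/(MR²) is 1.
The rolling condition ω = v/R makes the rotational term ½I(v/R)² = ½kMv², so KE_total = ½(1+k)Mv² = Mv².
Energy conservation Mgh = ½(1+k)Mv² gives v = √(2gh/(1+k)) = √(2 × 9.81 × 3.16 / 2) = 5.568 m/s.
Then ω = v/R = 5.568 / 0.27 ≈ 20.6 rad/s.

ω ≈ 20.6 rad/s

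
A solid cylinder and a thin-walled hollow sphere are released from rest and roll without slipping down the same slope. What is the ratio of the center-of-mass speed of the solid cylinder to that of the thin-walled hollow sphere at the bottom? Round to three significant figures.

v_ratio ≈ 1.05

Each satisfies Mgh = ½(1+k)Mv² with k = I/(MR²), so v ∝ 1/√(1+k).
For the solid cylinder k = 0.5; for the thin-walled hollow sphere k = 2/3.
v₁/v₂ = √((1+k₂)/(1+k₁)) = √(1.667/1.5) ≈ 1.05.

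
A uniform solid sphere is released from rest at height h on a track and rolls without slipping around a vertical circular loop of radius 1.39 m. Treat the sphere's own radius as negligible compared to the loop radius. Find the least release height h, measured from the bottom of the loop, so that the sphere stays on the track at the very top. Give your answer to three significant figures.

The moment of inertia is (2/5)MR², giving k ≡ I/(MR²) = 0.4.
At the top of the loop, the minimum-contact condition is Mg = Mv_top²/r, so v_top² = gr.
With ω = v/R, the kinetic energy at speed v is ½(1+k)Mv² = (7/10)Mv².
Energy conservation from release (height h) to the top (height 2r): Mgh = Mg(2r) + (7/10)M·gr.
Thus h_min = 2r + (1+k)r/2 = r(2 + 1.4/2) = 1.39 × 2.7 ≈ 3.75 m.

h_min ≈ 3.75 m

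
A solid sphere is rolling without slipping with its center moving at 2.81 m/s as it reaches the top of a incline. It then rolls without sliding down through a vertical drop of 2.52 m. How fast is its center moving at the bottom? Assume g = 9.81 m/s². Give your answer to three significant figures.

v ≈ 6.57 m/s

Here I = (2/5)MR², so the shape factor k = I/(MR²) = 0.4.
The rolling condition ω = v/R makes the rotational term ½I(v/R)² = ½kMv², so KE_total = ½(1+k)Mv² = (7/10)Mv².
Conserving energy between top and bottom: (7/10)Mv² = (7/10)Mv₀² + Mgh, hence v² = v₀² + 2gh/(1+k).
v = √(2.81² + 2×9.81×2.52/1.4) = √43.21 ≈ 6.57 m/s.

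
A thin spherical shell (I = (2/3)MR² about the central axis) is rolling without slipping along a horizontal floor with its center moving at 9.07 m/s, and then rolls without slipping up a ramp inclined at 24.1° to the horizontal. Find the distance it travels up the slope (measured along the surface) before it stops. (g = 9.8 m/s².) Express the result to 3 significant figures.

d ≈ 17.1 m

The moment of inertia is (2/3)MR², giving k ≡ I/(MR²) = 2/3.
Pure rolling means v = ωR; then KE = ½Mv² + ½I(v/R)² = ½(1+k)Mv² = (5/6)Mv².
Setting this equal to Mgh gives the vertical rise h = (1+k)v₀²/(2g) = 1.667×9.07²/(2×9.8) = 6.995 m.
Along the incline, d = h/sinθ = 6.995/sin24.1° ≈ 17.1 m.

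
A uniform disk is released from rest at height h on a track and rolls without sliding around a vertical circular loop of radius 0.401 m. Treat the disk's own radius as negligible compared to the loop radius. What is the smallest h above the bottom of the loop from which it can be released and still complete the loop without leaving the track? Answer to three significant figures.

h_min ≈ 1.10 m

With I = (1/2)MR², the ratio k = I/(MR²) is 0.5.
At the top of the loop, the minimum-contact condition is Mg = Mv_top²/r, so v_top² = gr.
With ω = v/R, the kinetic energy at speed v is ½(1+k)Mv² = (3/4)Mv².
Energy conservation from release (height h) to the top (height 2r): Mgh = Mg(2r) + (3/4)M·gr.
Thus h_min = 2r + (1+k)r/2 = r(2 + 1.5/2) = 0.401 × 2.75 ≈ 1.10 m.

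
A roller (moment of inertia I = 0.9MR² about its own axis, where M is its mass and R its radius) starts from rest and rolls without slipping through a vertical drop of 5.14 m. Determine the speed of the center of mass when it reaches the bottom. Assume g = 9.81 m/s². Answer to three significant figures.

Here I = 0.9MR², so the shape factor k = I/(MR²) = 0.9.
Pure rolling means v = ωR; then KE = ½Mv² + ½I(v/R)² = ½(1+k)Mv² = (19/20)Mv².
Energy conservation: Mgh = (19/20)Mv², so v = √(2gh/(1+k)) = √(2 × 9.81 × 5.14 / 1.9) ≈ 7.29 m/s.

v ≈ 7.29 m/s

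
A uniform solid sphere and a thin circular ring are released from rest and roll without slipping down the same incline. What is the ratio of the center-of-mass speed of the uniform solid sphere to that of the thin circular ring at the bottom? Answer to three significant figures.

Each satisfies Mgh = ½(1+k)Mv² with k = I/(MR²), so v ∝ 1/√(1+k).
For the uniform solid sphere k = 0.4; for the thin circular ring k = 1.
v₁/v₂ = √((1+k₂)/(1+k₁)) = √(2/1.4) ≈ 1.20.

v_ratio ≈ 1.20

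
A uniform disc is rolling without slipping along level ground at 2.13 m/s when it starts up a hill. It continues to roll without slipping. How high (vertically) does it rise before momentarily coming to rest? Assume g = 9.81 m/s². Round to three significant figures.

h ≈ 0.347 m

With I = (1/2)MR², the ratio k = I/(MR²) is 0.5.
Pure rolling means v = ωR; then KE = ½Mv² + ½I(v/R)² = ½(1+k)Mv² = (3/4)Mv².
All of this converts to potential energy at the highest point: (3/4)Mv₀² = Mgh.
Thus h = (1+k)v₀²/(2g) = 1.5 × 2.13² / (2 × 9.81) ≈ 0.347 m.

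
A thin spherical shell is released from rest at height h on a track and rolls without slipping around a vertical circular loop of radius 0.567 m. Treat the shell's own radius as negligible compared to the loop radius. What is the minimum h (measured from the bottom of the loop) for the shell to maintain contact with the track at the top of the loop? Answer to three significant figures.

Here I = (2/3)MR², so the shape factor k = I/(MR²) = 2/3.
At the top, contact is just lost when gravity alone supplies the centripetal force: Mg = Mv_top²/r, i.e. v_top² = gr.
With ω = v/R, the kinetic energy at speed v is ½(1+k)Mv² = (5/6)Mv².
Energy conservation from release (height h) to the top (height 2r): Mgh = Mg(2r) + (5/6)M·gr.
Thus h_min = 2r + (1+k)r/2 = r(2 + 1.667/2) = 0.567 × 2.833 ≈ 1.61 m.

h_min ≈ 1.61 m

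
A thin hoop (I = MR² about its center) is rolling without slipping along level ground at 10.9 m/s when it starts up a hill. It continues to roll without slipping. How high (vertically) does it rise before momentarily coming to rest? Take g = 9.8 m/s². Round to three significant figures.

h ≈ 12.1 m

The moment of inertia is MR², giving k ≡ I/(MR²) = 1.
The rolling condition ω = v/R makes the rotational term ½I(v/R)² = ½kMv², so KE_total = ½(1+k)Mv² = Mv².
At the top the kinetic energy is zero, so Mv₀² = Mgh.
Thus h = (1+k)v₀²/(2g) = 2 × 10.9² / (2 × 9.8) ≈ 12.1 m.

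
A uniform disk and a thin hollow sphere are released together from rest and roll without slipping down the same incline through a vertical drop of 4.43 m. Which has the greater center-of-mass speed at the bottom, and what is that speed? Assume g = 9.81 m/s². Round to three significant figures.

the uniform disk, at v ≈ 7.61 m/s

For rolling without slipping, Mgh = ½(1+k)Mv² where k = I/(MR²), so v = √(2gh/(1+k)).
Uniform disk: k = 0.5, giving v = √(2×9.81×4.43/1.5) = 7.612 m/s.
Thin hollow sphere: k = 2/3, giving v = √(2×9.81×4.43/1.667) = 7.221 m/s.
The smaller k wins: the uniform disk, at ≈ 7.61 m/s.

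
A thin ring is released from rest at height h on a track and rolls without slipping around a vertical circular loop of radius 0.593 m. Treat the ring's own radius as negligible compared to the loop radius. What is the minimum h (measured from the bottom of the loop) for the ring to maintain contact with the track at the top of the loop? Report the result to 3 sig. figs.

With I = MR², the ratio k = I/(MR²) is 1.
At the top of the loop, the minimum-contact condition is Mg = Mv_top²/r, so v_top² = gr.
With ω = v/R, the kinetic energy at speed v is ½(1+k)Mv² = Mv².
Energy conservation from release (height h) to the top (height 2r): Mgh = Mg(2r) + M·gr.
Thus h_min = 2r + (1+k)r/2 = r(2 + 2/2) = 0.593 × 3 ≈ 1.78 m.

h_min ≈ 1.78 m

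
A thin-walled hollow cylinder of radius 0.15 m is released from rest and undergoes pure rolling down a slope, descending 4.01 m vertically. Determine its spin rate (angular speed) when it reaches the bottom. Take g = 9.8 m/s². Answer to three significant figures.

ω ≈ 41.8 rad/s

The moment of inertia is MR², giving k ≡ I/(MR²) = 1.
Pure rolling means v = ωR; then KE = ½Mv² + ½I(v/R)² = ½(1+k)Mv² = Mv².
Energy conservation Mgh = ½(1+k)Mv² gives v = √(2gh/(1+k)) = √(2 × 9.8 × 4.01 / 2) = 6.269 m/s.
The angular speed follows from ω = v/R = 6.269/0.15 ≈ 41.8 rad/s.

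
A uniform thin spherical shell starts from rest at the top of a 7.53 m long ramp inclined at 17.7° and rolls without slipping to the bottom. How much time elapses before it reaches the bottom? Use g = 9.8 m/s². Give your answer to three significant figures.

For this body I = (2/3)MR², i.e. k = I/(MR²) = 2/3.
Translational: Mg sinθ − f = Ma. Rotational about the CM: fR = Iα = kMRa, so f = kMa.
Hence a = g sinθ/(1+k) = 9.8×sin17.7°/1.667 = 1.788 m/s².
Starting from rest, L = ½at², so t = √(2L/a) = √(2×7.53/1.788) ≈ 2.90 s.

t ≈ 2.90 s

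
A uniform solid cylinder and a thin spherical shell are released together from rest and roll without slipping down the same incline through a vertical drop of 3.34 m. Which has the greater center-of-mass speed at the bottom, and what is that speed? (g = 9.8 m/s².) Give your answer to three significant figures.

For rolling without slipping, Mgh = ½(1+k)Mv² where k = I/(MR²), so v = √(2gh/(1+k)).
Uniform solid cylinder: k = 0.5, giving v = √(2×9.8×3.34/1.5) = 6.606 m/s.
Thin spherical shell: k = 2/3, giving v = √(2×9.8×3.34/1.667) = 6.267 m/s.
The smaller k wins: the uniform solid cylinder, at ≈ 6.61 m/s.

the uniform solid cylinder, at v ≈ 6.61 m/s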